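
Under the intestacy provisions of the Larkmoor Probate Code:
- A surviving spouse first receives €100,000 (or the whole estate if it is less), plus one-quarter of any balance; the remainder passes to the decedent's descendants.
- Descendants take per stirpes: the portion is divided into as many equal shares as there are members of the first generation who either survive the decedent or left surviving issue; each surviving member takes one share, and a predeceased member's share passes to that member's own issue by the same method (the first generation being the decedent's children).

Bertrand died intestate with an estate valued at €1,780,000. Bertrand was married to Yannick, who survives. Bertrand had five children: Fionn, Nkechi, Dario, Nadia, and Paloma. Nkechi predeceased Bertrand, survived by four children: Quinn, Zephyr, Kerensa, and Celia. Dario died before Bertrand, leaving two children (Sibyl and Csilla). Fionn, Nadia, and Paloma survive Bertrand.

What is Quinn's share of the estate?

Yannick first takes €100,000, leaving a balance of €1,680,000. Yannick then takes one-quarter of the balance (€420,000), for a total of €520,000. The remaining €1,260,000 passes to the descendants.
The descendants' portion (€1,260,000) is divided into 5 shares of €252,000: Fionn, Nadia, and Paloma each take €252,000; Nkechi's €252,000 share passes to Nkechi's issue; Dario's €252,000 share passes to Dario's issue.
Nkechi's share (€252,000) is divided into 4 shares of €63,000: Quinn, Zephyr, Kerensa, and Celia each take €63,000.
Dario's share (€252,000) is divided into 2 shares of €126,000: Sibyl and Csilla each take €126,000.

Quinn receives €63,000.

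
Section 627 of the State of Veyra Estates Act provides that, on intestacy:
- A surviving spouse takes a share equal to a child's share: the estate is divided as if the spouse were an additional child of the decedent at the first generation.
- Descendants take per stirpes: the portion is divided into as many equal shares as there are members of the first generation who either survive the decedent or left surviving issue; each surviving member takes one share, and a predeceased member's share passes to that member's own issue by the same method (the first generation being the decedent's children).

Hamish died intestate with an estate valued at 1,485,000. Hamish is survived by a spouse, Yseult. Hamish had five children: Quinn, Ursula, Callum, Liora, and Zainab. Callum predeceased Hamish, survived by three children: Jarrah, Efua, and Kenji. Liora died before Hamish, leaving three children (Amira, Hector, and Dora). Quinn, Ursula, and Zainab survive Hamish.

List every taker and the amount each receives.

The spouse counts as an additional share at the children's level, so there are 6 primary shares of 247,500. Yseult takes one such share (247,500).
The children's combined portion (1,237,500) is divided into 5 shares of 247,500: Quinn, Ursula, and Zainab each take 247,500; Callum's 247,500 share passes to Callum's issue; Liora's 247,500 share passes to Liora's issue.
Callum's share (247,500) is divided into 3 shares of 82,500: Jarrah, Efua, and Kenji each take 82,500.
Liora's share (247,500) is divided into 3 shares of 82,500: Amira, Hector, and Dora each take 82,500.

Yseult: 247,500; Quinn: 247,500; Ursula: 247,500; Jarrah: 82,500; Efua: 82,500; Kenji: 82,500; Amira: 82,500; Hector: 82,500; Dora: 82,500; Zainab: 247,500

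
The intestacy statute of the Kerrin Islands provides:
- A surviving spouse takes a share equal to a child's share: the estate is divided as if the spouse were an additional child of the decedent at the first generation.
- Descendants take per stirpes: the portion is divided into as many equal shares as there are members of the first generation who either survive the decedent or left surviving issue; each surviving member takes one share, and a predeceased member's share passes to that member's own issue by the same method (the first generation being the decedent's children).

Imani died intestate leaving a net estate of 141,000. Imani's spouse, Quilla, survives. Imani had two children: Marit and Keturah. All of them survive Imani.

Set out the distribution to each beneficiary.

Quilla: 47,000; Marit: 47,000; Keturah: 47,000

The spouse counts as an additional share at the children's level, so there are 3 primary shares of 47,000. Quilla takes one such share (47,000).
The children's combined portion (94,000) is divided into 2 shares of 47,000: Marit and Keturah each take 47,000.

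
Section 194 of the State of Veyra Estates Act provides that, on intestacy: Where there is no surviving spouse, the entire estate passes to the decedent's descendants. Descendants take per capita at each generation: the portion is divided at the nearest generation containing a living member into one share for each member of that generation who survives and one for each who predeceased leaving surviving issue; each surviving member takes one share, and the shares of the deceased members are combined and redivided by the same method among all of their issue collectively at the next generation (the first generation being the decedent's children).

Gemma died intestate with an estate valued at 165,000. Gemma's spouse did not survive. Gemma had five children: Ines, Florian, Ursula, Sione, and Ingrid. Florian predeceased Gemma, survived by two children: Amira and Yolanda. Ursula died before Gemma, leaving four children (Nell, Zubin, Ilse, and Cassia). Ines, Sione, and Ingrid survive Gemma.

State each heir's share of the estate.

The entire 165,000 passes to the descendants.
That amount (165,000) is divided at the children's generation into 5 shares of 33,000. Ines, Sione, and Ingrid each take 33,000. The 2 shares of the deceased (Florian and Ursula) are combined into a pool of 66,000.
That pool (66,000) is divided at the grandchildren's generation equally among Amira, Yolanda, Nell, Zubin, Ilse, and Cassia: 11,000 each.

Ines: 33,000; Amira: 11,000; Yolanda: 11,000; Nell: 11,000; Zubin: 11,000; Ilse: 11,000; Cassia: 11,000; Sione: 33,000; Ingrid: 33,000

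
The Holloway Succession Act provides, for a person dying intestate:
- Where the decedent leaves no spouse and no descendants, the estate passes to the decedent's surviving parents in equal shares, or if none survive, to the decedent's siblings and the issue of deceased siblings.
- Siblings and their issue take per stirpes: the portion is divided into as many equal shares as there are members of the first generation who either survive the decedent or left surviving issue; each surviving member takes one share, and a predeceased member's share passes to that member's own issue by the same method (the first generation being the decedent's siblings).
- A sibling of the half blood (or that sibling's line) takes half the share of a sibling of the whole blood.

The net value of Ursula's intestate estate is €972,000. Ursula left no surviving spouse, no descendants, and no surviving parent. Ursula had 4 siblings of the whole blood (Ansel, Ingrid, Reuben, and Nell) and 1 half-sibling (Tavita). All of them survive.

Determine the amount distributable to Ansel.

Ansel receives €216,000.

The entire €972,000 passes to the siblings and their issue.
Counting each half-blood sibling's line as half a unit, there are 9/2 units in €972,000, so one unit is €216,000. Whole-blood lines (Ansel, Ingrid, Reuben, and Nell) take €216,000 each; half-blood lines (Tavita) take €108,000 each.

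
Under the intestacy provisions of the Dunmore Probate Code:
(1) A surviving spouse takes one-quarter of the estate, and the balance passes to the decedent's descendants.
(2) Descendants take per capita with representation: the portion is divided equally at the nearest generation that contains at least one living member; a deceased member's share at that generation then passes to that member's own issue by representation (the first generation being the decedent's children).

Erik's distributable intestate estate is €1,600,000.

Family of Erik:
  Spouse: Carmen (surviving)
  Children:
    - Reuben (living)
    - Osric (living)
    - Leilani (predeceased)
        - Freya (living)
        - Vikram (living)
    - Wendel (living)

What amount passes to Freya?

Freya receives €150,000.

Carmen takes one-quarter of €1,600,000 = €400,000. The remaining €1,200,000 passes to the descendants.
The descendants' portion (€1,200,000) is divided into 4 shares of €300,000: Reuben, Osric, and Wendel each take €300,000; Leilani's €300,000 share passes to Leilani's issue.
Leilani's share (€300,000) is divided into 2 shares of €150,000: Freya and Vikram each take €150,000.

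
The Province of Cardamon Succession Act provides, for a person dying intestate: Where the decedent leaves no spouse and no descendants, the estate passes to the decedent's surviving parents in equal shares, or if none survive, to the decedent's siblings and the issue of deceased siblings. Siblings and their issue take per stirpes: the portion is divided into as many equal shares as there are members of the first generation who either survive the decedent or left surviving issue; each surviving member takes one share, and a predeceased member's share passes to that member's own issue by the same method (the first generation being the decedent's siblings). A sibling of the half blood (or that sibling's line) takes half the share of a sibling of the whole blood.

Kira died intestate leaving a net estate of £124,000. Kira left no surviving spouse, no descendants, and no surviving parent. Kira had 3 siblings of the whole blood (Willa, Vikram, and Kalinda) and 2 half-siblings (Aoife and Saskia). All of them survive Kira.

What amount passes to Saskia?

The entire £124,000 passes to the siblings and their issue.
Counting each half-blood sibling's line as half a unit, there are 4 units in £124,000, so one unit is £31,000. Whole-blood lines (Willa, Vikram, and Kalinda) take £31,000 each; half-blood lines (Aoife and Saskia) take £15,500 each.

Saskia receives £15,500.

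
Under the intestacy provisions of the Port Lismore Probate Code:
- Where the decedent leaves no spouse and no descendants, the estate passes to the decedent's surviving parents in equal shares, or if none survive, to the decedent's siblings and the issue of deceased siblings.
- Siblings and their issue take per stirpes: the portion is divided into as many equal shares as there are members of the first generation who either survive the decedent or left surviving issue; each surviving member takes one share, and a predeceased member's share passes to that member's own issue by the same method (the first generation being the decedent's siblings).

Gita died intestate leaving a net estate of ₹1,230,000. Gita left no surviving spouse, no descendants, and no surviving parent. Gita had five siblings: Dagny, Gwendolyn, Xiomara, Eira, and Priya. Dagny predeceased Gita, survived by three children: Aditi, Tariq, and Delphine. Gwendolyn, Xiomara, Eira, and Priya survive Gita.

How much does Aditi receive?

The entire ₹1,230,000 passes to the siblings and their issue.
That amount (₹1,230,000) is divided into 5 shares of ₹246,000: Gwendolyn, Xiomara, Eira, and Priya each take ₹246,000; Dagny's ₹246,000 share passes to Dagny's issue.
Dagny's share (₹246,000) is divided into 3 shares of ₹82,000: Aditi, Tariq, and Delphine each take ₹82,000.

Aditi receives ₹82,000.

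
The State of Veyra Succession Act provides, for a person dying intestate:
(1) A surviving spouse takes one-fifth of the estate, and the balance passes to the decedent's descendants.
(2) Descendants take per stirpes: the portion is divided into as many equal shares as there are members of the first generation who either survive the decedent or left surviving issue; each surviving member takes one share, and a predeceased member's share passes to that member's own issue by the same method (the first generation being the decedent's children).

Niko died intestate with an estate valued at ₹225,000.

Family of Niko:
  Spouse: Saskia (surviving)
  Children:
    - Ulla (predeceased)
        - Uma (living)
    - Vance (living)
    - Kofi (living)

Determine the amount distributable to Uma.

Saskia takes one-fifth of ₹225,000 = ₹45,000. The remaining ₹180,000 passes to the descendants.
The descendants' portion (₹180,000) is divided into 3 shares of ₹60,000: Vance and Kofi each take ₹60,000; Ulla's ₹60,000 share passes to Ulla's issue.
Ulla's share (₹60,000) passes entirely to Uma.

Uma receives ₹60,000.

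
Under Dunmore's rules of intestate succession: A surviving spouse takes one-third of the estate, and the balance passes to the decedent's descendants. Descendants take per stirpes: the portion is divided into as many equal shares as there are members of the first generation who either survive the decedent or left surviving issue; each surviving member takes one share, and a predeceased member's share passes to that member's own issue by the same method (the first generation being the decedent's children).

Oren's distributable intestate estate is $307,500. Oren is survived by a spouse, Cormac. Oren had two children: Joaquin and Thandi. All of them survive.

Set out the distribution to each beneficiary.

Cormac: $102,500; Joaquin: $102,500; Thandi: $102,500

Cormac takes one-third of $307,500 = $102,500. The remaining $205,000 passes to the descendants.
The descendants' portion ($205,000) is divided into 2 shares of $102,500: Joaquin and Thandi each take $102,500.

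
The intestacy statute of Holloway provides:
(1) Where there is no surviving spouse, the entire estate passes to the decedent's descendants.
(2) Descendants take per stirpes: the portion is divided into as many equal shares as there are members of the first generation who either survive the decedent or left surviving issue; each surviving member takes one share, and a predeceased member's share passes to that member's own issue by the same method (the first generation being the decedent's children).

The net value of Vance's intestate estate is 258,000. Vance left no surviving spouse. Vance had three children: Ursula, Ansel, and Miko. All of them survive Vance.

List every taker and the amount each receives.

The entire 258,000 passes to the descendants.
That amount (258,000) is divided into 3 shares of 86,000: Ursula, Ansel, and Miko each take 86,000.

Ursula: 86,000; Ansel: 86,000; Miko: 86,000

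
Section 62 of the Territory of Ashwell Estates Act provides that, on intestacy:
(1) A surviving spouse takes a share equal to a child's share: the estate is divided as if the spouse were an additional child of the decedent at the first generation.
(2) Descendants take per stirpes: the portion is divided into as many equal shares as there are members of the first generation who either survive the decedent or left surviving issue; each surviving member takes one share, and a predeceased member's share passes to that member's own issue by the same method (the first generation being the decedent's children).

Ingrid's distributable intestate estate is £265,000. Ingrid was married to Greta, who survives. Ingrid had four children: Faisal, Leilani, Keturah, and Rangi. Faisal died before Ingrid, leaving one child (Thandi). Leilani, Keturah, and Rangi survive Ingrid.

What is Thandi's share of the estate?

The spouse counts as an additional share at the children's level, so there are 5 primary shares of £53,000. Greta takes one such share (£53,000).
The children's combined portion (£212,000) is divided into 4 shares of £53,000: Leilani, Keturah, and Rangi each take £53,000; Faisal's £53,000 share passes to Faisal's issue.
Faisal's share (£53,000) passes entirely to Thandi.

Thandi receives £53,000.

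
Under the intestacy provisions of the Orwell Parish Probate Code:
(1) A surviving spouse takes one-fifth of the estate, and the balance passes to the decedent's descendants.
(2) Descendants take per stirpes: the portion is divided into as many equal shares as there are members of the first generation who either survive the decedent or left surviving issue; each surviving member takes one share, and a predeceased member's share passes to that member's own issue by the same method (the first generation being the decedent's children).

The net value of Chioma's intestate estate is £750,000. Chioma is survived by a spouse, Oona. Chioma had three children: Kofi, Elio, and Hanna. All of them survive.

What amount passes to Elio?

Oona takes one-fifth of £750,000 = £150,000. The remaining £600,000 passes to the descendants.
The descendants' portion (£600,000) is divided into 3 shares of £200,000: Kofi, Elio, and Hanna each take £200,000.

Elio receives £200,000.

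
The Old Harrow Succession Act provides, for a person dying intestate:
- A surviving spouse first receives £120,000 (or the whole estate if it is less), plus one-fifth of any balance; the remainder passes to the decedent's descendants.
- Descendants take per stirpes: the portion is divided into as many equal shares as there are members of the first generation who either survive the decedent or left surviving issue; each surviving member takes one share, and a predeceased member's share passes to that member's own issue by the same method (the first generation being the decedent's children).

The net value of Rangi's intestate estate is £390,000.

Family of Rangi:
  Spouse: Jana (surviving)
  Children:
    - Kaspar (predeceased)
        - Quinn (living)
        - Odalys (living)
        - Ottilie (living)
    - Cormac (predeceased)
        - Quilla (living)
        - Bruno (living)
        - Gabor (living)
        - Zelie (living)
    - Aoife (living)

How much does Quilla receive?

Jana first takes £120,000, leaving a balance of £270,000. Jana then takes one-fifth of the balance (£54,000), for a total of £174,000. The remaining £216,000 passes to the descendants.
The descendants' portion (£216,000) is divided into 3 shares of £72,000: Aoife takes £72,000; Kaspar's £72,000 share passes to Kaspar's issue; Cormac's £72,000 share passes to Cormac's issue.
Kaspar's share (£72,000) is divided into 3 shares of £24,000: Quinn, Odalys, and Ottilie each take £24,000.
Cormac's share (£72,000) is divided into 4 shares of £18,000: Quilla, Bruno, Gabor, and Zelie each take £18,000.

Quilla receives £18,000.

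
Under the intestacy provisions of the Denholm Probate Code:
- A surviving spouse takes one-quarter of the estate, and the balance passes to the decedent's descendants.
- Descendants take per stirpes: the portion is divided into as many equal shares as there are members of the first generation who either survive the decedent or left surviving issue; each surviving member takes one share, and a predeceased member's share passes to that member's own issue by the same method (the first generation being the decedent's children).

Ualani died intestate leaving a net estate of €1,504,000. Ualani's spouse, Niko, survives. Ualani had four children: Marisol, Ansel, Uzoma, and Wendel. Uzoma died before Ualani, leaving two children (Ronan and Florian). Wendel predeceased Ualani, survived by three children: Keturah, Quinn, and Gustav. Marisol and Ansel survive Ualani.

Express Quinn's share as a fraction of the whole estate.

Niko takes one-quarter of €1,504,000 = €376,000. The remaining €1,128,000 passes to the descendants.
The descendants' portion (€1,128,000) is divided into 4 shares of €282,000: Marisol and Ansel each take €282,000; Uzoma's €282,000 share passes to Uzoma's issue; Wendel's €282,000 share passes to Wendel's issue.
Uzoma's share (€282,000) is divided into 2 shares of €141,000: Ronan and Florian each take €141,000.
Wendel's share (€282,000) is divided into 3 shares of €94,000: Keturah, Quinn, and Gustav each take €94,000.

Quinn receives 1/16 of the estate.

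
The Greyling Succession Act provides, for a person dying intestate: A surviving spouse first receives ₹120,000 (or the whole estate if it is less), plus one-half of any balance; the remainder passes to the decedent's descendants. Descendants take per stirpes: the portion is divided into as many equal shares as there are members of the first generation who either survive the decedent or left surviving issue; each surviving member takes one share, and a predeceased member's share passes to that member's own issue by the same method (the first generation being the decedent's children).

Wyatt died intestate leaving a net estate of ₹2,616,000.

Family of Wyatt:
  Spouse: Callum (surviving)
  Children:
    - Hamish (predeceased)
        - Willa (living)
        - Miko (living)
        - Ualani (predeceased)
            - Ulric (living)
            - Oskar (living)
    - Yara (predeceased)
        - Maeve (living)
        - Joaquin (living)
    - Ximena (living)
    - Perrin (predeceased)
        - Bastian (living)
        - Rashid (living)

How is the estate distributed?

Callum: ₹1,368,000; Willa: ₹104,000; Miko: ₹104,000; Ulric: ₹52,000; Oskar: ₹52,000; Maeve: ₹156,000; Joaquin: ₹156,000; Ximena: ₹312,000; Bastian: ₹156,000; Rashid: ₹156,000

Callum first takes ₹120,000, leaving a balance of ₹2,496,000. Callum then takes one-half of the balance (₹1,248,000), for a total of ₹1,368,000. The remaining ₹1,248,000 passes to the descendants.
The descendants' portion (₹1,248,000) is divided into 4 shares of ₹312,000: Ximena takes ₹312,000; Hamish's ₹312,000 share passes to Hamish's issue; Yara's ₹312,000 share passes to Yara's issue; Perrin's ₹312,000 share passes to Perrin's issue.
Hamish's share (₹312,000) is divided into 3 shares of ₹104,000: Willa and Miko each take ₹104,000; Ualani's ₹104,000 share passes to Ualani's issue.
Ualani's share (₹104,000) is divided into 2 shares of ₹52,000: Ulric and Oskar each take ₹52,000.
Yara's share (₹312,000) is divided into 2 shares of ₹156,000: Maeve and Joaquin each take ₹156,000.
Perrin's share (₹312,000) is divided into 2 shares of ₹156,000: Bastian and Rashid each take ₹156,000.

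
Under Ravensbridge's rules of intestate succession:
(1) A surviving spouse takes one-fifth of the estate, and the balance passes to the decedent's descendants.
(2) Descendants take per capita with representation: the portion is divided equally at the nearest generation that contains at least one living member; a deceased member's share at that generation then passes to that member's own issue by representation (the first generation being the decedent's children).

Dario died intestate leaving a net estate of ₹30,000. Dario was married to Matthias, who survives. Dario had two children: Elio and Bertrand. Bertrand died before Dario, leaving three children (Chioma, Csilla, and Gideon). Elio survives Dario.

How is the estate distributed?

Matthias: ₹6,000; Elio: ₹12,000; Chioma: ₹4,000; Csilla: ₹4,000; Gideon: ₹4,000

Matthias takes one-fifth of ₹30,000 = ₹6,000. The remaining ₹24,000 passes to the descendants.
The descendants' portion (₹24,000) is divided into 2 shares of ₹12,000: Elio takes ₹12,000; Bertrand's ₹12,000 share passes to Bertrand's issue.
Bertrand's share (₹12,000) is divided into 3 shares of ₹4,000: Chioma, Csilla, and Gideon each take ₹4,000.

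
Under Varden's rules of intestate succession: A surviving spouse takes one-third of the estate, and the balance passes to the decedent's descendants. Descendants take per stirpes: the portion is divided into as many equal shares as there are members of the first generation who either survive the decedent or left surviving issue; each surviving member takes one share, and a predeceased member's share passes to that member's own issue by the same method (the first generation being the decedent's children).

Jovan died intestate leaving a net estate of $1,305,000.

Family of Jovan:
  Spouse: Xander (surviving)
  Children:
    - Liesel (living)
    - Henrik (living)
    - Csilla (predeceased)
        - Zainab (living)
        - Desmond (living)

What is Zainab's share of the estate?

Zainab receives $145,000.

Xander takes one-third of $1,305,000 = $435,000. The remaining $870,000 passes to the descendants.
The descendants' portion ($870,000) is divided into 3 shares of $290,000: Liesel and Henrik each take $290,000; Csilla's $290,000 share passes to Csilla's issue.
Csilla's share ($290,000) is divided into 2 shares of $145,000: Zainab and Desmond each take $145,000.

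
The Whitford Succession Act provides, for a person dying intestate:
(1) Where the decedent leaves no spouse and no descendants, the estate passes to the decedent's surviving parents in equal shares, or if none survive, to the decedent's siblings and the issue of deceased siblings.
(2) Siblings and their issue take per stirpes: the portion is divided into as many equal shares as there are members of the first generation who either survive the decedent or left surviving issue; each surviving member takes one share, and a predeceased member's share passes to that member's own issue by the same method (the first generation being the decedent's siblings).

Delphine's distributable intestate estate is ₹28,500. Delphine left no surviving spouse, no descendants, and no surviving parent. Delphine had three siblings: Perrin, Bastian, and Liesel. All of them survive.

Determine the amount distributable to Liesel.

Liesel receives ₹9,500.

The entire ₹28,500 passes to the siblings and their issue.
That amount (₹28,500) is divided into 3 shares of ₹9,500: Perrin, Bastian, and Liesel each take ₹9,500.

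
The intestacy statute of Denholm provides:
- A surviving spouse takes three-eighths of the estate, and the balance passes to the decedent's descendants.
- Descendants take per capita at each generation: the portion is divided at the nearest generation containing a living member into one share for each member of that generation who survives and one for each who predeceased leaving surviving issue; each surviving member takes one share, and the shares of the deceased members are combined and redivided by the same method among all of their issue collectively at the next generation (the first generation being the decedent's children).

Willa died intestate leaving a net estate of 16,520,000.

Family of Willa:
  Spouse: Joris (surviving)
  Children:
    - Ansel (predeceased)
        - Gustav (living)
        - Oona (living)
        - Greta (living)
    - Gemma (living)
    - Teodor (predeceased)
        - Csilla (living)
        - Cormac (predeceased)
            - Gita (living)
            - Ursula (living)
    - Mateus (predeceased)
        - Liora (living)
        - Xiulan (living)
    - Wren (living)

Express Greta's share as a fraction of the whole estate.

Greta receives 3/56 of the estate.

Joris takes three-eighths of 16,520,000 = 6,195,000. The remaining 10,325,000 passes to the descendants.
The descendants' portion (10,325,000) is divided at the children's generation into 5 shares of 2,065,000. Gemma and Wren each take 2,065,000. The 3 shares of the deceased (Ansel, Teodor, and Mateus) are combined into a pool of 6,195,000.
That pool (6,195,000) is divided at the grandchildren's generation into 7 shares of 885,000. Gustav, Oona, Greta, Csilla, Liora, and Xiulan each take 885,000. The remaining share for the deceased Cormac (885,000) is carried to the next generation.
That pool (885,000) is divided at the great-grandchildren's generation equally among Gita and Ursula: 442,500 each.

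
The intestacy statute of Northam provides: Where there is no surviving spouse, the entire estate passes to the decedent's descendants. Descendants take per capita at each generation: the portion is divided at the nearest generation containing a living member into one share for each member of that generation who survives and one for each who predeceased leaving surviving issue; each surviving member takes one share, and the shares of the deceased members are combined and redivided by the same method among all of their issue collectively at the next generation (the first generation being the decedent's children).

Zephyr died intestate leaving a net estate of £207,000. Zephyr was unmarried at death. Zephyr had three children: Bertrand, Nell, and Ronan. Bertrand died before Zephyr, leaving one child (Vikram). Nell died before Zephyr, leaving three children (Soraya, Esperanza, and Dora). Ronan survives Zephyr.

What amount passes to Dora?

The entire £207,000 passes to the descendants.
That amount (£207,000) is divided at the children's generation into 3 shares of £69,000. Ronan takes £69,000. The 2 shares of the deceased (Bertrand and Nell) are combined into a pool of £138,000.
That pool (£138,000) is divided at the grandchildren's generation equally among Vikram, Soraya, Esperanza, and Dora: £34,500 each.

Dora receives £34,500.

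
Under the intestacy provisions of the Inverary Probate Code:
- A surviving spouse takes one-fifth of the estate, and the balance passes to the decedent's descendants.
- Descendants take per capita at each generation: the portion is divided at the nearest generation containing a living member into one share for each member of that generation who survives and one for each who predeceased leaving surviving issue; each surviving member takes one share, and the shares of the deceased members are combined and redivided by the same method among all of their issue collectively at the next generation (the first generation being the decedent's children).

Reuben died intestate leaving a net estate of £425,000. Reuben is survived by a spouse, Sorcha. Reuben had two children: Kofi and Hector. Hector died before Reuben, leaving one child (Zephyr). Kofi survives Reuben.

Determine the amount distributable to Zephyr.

Zephyr receives £170,000.

Sorcha takes one-fifth of £425,000 = £85,000. The remaining £340,000 passes to the descendants.
The descendants' portion (£340,000) is divided at the children's generation into 2 shares of £170,000. Kofi takes £170,000. The remaining share for the deceased Hector (£170,000) is carried to the next generation.
That pool (£170,000) passes entirely to Zephyr, the sole taker at the grandchildren's generation.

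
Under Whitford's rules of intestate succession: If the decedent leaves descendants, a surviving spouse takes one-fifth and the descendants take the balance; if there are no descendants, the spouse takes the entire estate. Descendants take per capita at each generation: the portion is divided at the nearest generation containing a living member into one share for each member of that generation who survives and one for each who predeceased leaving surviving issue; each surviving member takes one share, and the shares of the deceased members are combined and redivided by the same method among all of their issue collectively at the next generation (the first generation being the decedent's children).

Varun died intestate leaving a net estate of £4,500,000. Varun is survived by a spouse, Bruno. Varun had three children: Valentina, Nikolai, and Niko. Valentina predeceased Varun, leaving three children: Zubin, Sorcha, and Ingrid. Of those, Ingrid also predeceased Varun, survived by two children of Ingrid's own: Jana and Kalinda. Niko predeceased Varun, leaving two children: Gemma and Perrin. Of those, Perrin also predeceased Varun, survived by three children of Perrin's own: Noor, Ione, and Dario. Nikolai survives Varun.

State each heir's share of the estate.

Bruno: £900,000; Zubin: £480,000; Sorcha: £480,000; Jana: £192,000; Kalinda: £192,000; Nikolai: £1,200,000; Gemma: £480,000; Noor: £192,000; Ione: £192,000; Dario: £192,000

Bruno takes one-fifth of £4,500,000 = £900,000. The remaining £3,600,000 passes to the descendants.
The descendants' portion (£3,600,000) is divided at the children's generation into 3 shares of £1,200,000. Nikolai takes £1,200,000. The 2 shares of the deceased (Valentina and Niko) are combined into a pool of £2,400,000.
That pool (£2,400,000) is divided at the grandchildren's generation into 5 shares of £480,000. Zubin, Sorcha, and Gemma each take £480,000. The 2 shares of the deceased (Ingrid and Perrin) are combined into a pool of £960,000.
That pool (£960,000) is divided at the great-grandchildren's generation equally among Jana, Kalinda, Noor, Ione, and Dario: £192,000 each.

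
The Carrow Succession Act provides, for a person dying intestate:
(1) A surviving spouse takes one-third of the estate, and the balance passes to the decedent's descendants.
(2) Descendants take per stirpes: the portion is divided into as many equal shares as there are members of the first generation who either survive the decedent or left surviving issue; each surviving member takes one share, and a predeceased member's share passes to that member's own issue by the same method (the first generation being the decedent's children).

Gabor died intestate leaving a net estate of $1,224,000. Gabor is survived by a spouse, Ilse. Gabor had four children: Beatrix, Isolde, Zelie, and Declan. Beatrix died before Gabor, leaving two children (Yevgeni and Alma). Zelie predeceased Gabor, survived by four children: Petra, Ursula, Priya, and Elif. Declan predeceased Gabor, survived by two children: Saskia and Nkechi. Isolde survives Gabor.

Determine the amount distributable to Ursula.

Ursula receives $51,000.

Ilse takes one-third of $1,224,000 = $408,000. The remaining $816,000 passes to the descendants.
The descendants' portion ($816,000) is divided into 4 shares of $204,000: Isolde takes $204,000; Beatrix's $204,000 share passes to Beatrix's issue; Zelie's $204,000 share passes to Zelie's issue; Declan's $204,000 share passes to Declan's issue.
Beatrix's share ($204,000) is divided into 2 shares of $102,000: Yevgeni and Alma each take $102,000.
Zelie's share ($204,000) is divided into 4 shares of $51,000: Petra, Ursula, Priya, and Elif each take $51,000.
Declan's share ($204,000) is divided into 2 shares of $102,000: Saskia and Nkechi each take $102,000.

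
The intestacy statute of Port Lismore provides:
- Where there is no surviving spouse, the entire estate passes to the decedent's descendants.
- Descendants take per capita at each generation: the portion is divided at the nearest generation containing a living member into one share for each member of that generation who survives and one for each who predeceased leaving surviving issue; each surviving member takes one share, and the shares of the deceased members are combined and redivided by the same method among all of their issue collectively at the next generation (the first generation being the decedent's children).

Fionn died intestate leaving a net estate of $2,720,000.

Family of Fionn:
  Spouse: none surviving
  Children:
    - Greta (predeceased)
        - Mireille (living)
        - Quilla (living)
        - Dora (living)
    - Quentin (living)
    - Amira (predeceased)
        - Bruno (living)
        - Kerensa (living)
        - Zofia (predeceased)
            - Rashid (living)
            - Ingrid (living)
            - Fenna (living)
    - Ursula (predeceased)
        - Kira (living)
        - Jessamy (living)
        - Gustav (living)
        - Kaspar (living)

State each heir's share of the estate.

The entire $2,720,000 passes to the descendants.
That amount ($2,720,000) is divided at the children's generation into 4 shares of $680,000. Quentin takes $680,000. The 3 shares of the deceased (Greta, Amira, and Ursula) are combined into a pool of $2,040,000.
That pool ($2,040,000) is divided at the grandchildren's generation into 10 shares of $204,000. Mireille, Quilla, Dora, Bruno, Kerensa, Kira, Jessamy, Gustav, and Kaspar each take $204,000. The remaining share for the deceased Zofia ($204,000) is carried to the next generation.
That pool ($204,000) is divided at the great-grandchildren's generation equally among Rashid, Ingrid, and Fenna: $68,000 each.

Mireille: $204,000; Quilla: $204,000; Dora: $204,000; Quentin: $680,000; Bruno: $204,000; Kerensa: $204,000; Rashid: $68,000; Ingrid: $68,000; Fenna: $68,000; Kira: $204,000; Jessamy: $204,000; Gustav: $204,000; Kaspar: $204,000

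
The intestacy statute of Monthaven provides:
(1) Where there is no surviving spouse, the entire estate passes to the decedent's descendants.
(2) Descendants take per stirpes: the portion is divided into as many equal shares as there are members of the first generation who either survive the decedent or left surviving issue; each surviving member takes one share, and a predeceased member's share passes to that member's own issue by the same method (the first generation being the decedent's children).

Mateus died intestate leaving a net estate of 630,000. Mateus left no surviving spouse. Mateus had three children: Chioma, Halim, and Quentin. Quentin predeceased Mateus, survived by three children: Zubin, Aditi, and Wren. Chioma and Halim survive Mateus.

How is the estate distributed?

Chioma: 210,000; Halim: 210,000; Zubin: 70,000; Aditi: 70,000; Wren: 70,000

The entire 630,000 passes to the descendants.
That amount (630,000) is divided into 3 shares of 210,000: Chioma and Halim each take 210,000; Quentin's 210,000 share passes to Quentin's issue.
Quentin's share (210,000) is divided into 3 shares of 70,000: Zubin, Aditi, and Wren each take 70,000.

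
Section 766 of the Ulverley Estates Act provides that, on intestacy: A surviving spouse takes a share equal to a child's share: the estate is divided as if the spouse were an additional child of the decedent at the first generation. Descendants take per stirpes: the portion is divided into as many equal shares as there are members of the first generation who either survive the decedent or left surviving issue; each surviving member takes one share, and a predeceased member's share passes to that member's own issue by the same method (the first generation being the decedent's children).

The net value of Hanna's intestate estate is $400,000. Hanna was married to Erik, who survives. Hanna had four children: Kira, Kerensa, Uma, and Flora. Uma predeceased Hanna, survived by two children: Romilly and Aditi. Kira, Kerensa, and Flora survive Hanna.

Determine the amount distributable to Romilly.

Romilly receives $40,000.

The spouse counts as an additional share at the children's level, so there are 5 primary shares of $80,000. Erik takes one such share ($80,000).
The children's combined portion ($320,000) is divided into 4 shares of $80,000: Kira, Kerensa, and Flora each take $80,000; Uma's $80,000 share passes to Uma's issue.
Uma's share ($80,000) is divided into 2 shares of $40,000: Romilly and Aditi each take $40,000.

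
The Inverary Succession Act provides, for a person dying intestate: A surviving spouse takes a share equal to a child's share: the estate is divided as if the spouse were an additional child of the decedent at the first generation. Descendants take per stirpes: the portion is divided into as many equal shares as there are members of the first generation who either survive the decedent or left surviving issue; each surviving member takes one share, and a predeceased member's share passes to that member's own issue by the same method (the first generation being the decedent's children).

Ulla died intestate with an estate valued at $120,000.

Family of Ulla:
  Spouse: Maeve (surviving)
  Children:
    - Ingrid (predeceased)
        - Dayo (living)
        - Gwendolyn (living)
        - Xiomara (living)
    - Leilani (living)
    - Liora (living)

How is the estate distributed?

The spouse counts as an additional share at the children's level, so there are 4 primary shares of $30,000. Maeve takes one such share ($30,000).
The children's combined portion ($90,000) is divided into 3 shares of $30,000: Leilani and Liora each take $30,000; Ingrid's $30,000 share passes to Ingrid's issue.
Ingrid's share ($30,000) is divided into 3 shares of $10,000: Dayo, Gwendolyn, and Xiomara each take $10,000.

Maeve: $30,000; Dayo: $10,000; Gwendolyn: $10,000; Xiomara: $10,000; Leilani: $30,000; Liora: $30,000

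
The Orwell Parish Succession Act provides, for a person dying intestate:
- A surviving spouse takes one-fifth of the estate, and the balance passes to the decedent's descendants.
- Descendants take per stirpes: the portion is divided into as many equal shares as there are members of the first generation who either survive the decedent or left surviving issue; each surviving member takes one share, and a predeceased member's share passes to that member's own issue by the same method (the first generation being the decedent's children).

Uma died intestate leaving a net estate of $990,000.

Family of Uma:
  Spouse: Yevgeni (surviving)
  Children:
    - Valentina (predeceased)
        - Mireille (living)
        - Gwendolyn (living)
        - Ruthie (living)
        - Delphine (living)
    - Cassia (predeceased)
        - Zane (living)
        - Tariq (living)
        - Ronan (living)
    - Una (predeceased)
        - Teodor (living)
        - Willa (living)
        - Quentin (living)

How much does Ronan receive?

Ronan receives $88,000.

Yevgeni takes one-fifth of $990,000 = $198,000. The remaining $792,000 passes to the descendants.
The descendants' portion ($792,000) is divided into 3 shares of $264,000: Valentina's $264,000 share passes to Valentina's issue; Cassia's $264,000 share passes to Cassia's issue; Una's $264,000 share passes to Una's issue.
Valentina's share ($264,000) is divided into 4 shares of $66,000: Mireille, Gwendolyn, Ruthie, and Delphine each take $66,000.
Cassia's share ($264,000) is divided into 3 shares of $88,000: Zane, Tariq, and Ronan each take $88,000.
Una's share ($264,000) is divided into 3 shares of $88,000: Teodor, Willa, and Quentin each take $88,000.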